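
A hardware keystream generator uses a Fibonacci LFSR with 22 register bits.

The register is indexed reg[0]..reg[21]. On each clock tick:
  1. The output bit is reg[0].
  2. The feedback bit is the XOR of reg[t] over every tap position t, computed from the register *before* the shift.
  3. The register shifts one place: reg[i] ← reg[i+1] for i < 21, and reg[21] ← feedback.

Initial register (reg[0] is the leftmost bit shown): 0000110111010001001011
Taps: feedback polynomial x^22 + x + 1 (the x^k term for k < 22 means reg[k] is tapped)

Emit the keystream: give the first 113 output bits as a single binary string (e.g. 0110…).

k : reg_k → out_k, fb_k
0: 0000110111010001001011 → 0, fb=0
1: 0001101110100010010110 → 0, fb=0
2: 0011011101000100101100 → 0, fb=0
3: 0110111010001001011000 → 0, fb=1
4: 1101110100010010110001 → 1, fb=0
5: 1011101000100101100010 → 1, fb=1
6: 0111010001001011000101 → 0, fb=1
7: 1110100010010110001011 → 1, fb=0
8: 1101000100101100010110 → 1, fb=0
9: 1010001001011000101100 → 1, fb=1
10: 0100010010110001011001 → 0, fb=1
11: 1000100101100010110011 → 1, fb=1
12: 0001001011000101100111 → 0, fb=0
13: 0010010110001011001110 → 0, fb=0
14: 0100101100010110011100 → 0, fb=1
15: 1001011000101100111001 → 1, fb=1
16: 0010110001011001110011 → 0, fb=0
17: 0101100010110011100110 → 0, fb=1
18: 1011000101100111001101 → 1, fb=1
19: 0110001011001110011011 → 0, fb=1
20: 1100010110011100110111 → 1, fb=0
21: 1000101100111001101110 → 1, fb=1
22: 0001011001110011011101 → 0, fb=0
23: 0010110011100110111010 → 0, fb=0
24: 0101100111001101110100 → 0, fb=1
25: 1011001110011011101001 → 1, fb=1
26: 0110011100110111010011 → 0, fb=1
27: 1100111001101110100111 → 1, fb=0
28: 1001110011011101001110 → 1, fb=1
29: 0011100110111010011101 → 0, fb=0
30: 0111001101110100111010 → 0, fb=1
31: 1110011011101001110101 → 1, fb=0
32: 1100110111010011101010 → 1, fb=0
33: 1001101110100111010100 → 1, fb=1
34: 0011011101001110101001 → 0, fb=0
35: 0110111010011101010010 → 0, fb=1
36: 1101110100111010100101 → 1, fb=0
37: 1011101001110101001010 → 1, fb=1
38: 0111010011101010010101 → 0, fb=1
39: 1110100111010100101011 → 1, fb=0
40: 1101001110101001010110 → 1, fb=0
41: 1010011101010010101100 → 1, fb=1
42: 0100111010100101011001 → 0, fb=1
43: 1001110101001010110011 → 1, fb=1
44: 0011101010010101100111 → 0, fb=0
45: 0111010100101011001110 → 0, fb=1
46: 1110101001010110011101 → 1, fb=0
47: 1101010010101100111010 → 1, fb=0
48: 1010100101011001110100 → 1, fb=1
49: 0101001010110011101001 → 0, fb=1
50: 1010010101100111010011 → 1, fb=1
51: 0100101011001110100111 → 0, fb=1
52: 1001010110011101001111 → 1, fb=1
53: 0010101100111010011111 → 0, fb=0
54: 0101011001110100111110 → 0, fb=1
55: 1010110011101001111101 → 1, fb=1
56: 0101100111010011111011 → 0, fb=1
57: 1011001110100111110111 → 1, fb=1
58: 0110011101001111101111 → 0, fb=1
59: 1100111010011111011111 → 1, fb=0
60: 1001110100111110111110 → 1, fb=1
61: 0011101001111101111101 → 0, fb=0
62: 0111010011111011111010 → 0, fb=1
63: 1110100111110111110101 → 1, fb=0
64: 1101001111101111101010 → 1, fb=0
65: 1010011111011111010100 → 1, fb=1
66: 0100111110111110101001 → 0, fb=1
67: 1001111101111101010011 → 1, fb=1
68: 0011111011111010100111 → 0, fb=0
69: 0111110111110101001110 → 0, fb=1
70: 1111101111101010011101 → 1, fb=0
71: 1111011111010100111010 → 1, fb=0
72: 1110111110101001110100 → 1, fb=0
73: 1101111101010011101000 → 1, fb=0
74: 1011111010100111010000 → 1, fb=1
75: 0111110101001110100001 → 0, fb=1
76: 1111101010011101000011 → 1, fb=0
77: 1111010100111010000110 → 1, fb=0
78: 1110101001110100001100 → 1, fb=0
79: 1101010011101000011000 → 1, fb=0
80: 1010100111010000110000 → 1, fb=1
81: 0101001110100001100001 → 0, fb=1
82: 1010011101000011000011 → 1, fb=1
83: 0100111010000110000111 → 0, fb=1
84: 1001110100001100001111 → 1, fb=1
85: 0011101000011000011111 → 0, fb=0
86: 0111010000110000111110 → 0, fb=1
87: 1110100001100001111101 → 1, fb=0
88: 1101000011000011111010 → 1, fb=0
89: 1010000110000111110100 → 1, fb=1
90: 0100001100001111101001 → 0, fb=1
91: 1000011000011111010011 → 1, fb=1
92: 0000110000111110100111 → 0, fb=0
93: 0001100001111101001110 → 0, fb=0
94: 0011000011111010011100 → 0, fb=0
95: 0110000111110100111000 → 0, fb=1
96: 1100001111101001110001 → 1, fb=0
97: 1000011111010011100010 → 1, fb=1
98: 0000111110100111000101 → 0, fb=0
99: 0001111101001110001010 → 0, fb=0
100: 0011111010011100010100 → 0, fb=0
101: 0111110100111000101000 → 0, fb=1
102: 1111101001110001010001 → 1, fb=0
103: 1111010011100010100010 → 1, fb=0
104: 1110100111000101000100 → 1, fb=0
105: 1101001110001010001000 → 1, fb=0
106: 1010011100010100010000 → 1, fb=1
107: 0100111000101000100001 → 0, fb=1
108: 1001110001010001000011 → 1, fb=1
109: 0011100010100010000111 → 0, fb=0
110: 0111000101000100001110 → 0, fb=1
111: 1110001010001000011101 → 1, fb=0
112: 1100010100010000111010 → 1, fb=0

00001101110100010010110001011001110011011101001110101001010110011101001111101111101010011101000011000011111010011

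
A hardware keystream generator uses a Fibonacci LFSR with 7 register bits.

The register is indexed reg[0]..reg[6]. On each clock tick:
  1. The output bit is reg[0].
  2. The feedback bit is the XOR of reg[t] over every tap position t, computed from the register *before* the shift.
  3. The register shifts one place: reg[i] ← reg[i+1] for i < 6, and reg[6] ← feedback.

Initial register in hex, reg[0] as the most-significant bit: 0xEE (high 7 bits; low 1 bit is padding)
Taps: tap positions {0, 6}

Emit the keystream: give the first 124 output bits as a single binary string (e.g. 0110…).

1110111010010110001101111011010110110010010001110000101111100101011100110100010011110001010000110000010000001111111010101001

tick  register→output (feedback)
  0  1110111→1 (0)
  1  1101110→1 (1)
  2  1011101→1 (0)
  3  0111010→0 (0)
  4  1110100→1 (1)
  5  1101001→1 (0)
  6  1010010→1 (1)
  7  0100101→0 (1)
  8  1001011→1 (0)
  9  0010110→0 (0)
 10  0101100→0 (0)
 11  1011000→1 (1)
 12  0110001→0 (1)
 13  1100011→1 (0)
 14  1000110→1 (1)
 15  0001101→0 (1)
 16  0011011→0 (1)
 17  0110111→0 (1)
 18  1101111→1 (0)
 19  1011110→1 (1)
 20  0111101→0 (1)
 21  1111011→1 (0)
 22  1110110→1 (1)
 23  1101101→1 (0)
 24  1011010→1 (1)
 25  0110101→0 (1)
 26  1101011→1 (0)
 27  1010110→1 (1)
 28  0101101→0 (1)
 29  1011011→1 (0)
 30  0110110→0 (0)
 31  1101100→1 (1)
 32  1011001→1 (0)
 33  0110010→0 (0)
 34  1100100→1 (1)
 35  1001001→1 (0)
 36  0010010→0 (0)
 37  0100100→0 (0)
 38  1001000→1 (1)
 39  0010001→0 (1)
 40  0100011→0 (1)
 41  1000111→1 (0)
 42  0001110→0 (0)
 43  0011100→0 (0)
 44  0111000→0 (0)
 45  1110000→1 (1)
 46  1100001→1 (0)
 47  1000010→1 (1)
 48  0000101→0 (1)
 49  0001011→0 (1)
 50  0010111→0 (1)
 51  0101111→0 (1)
 52  1011111→1 (0)
 53  0111110→0 (0)
 54  1111100→1 (1)
 55  1111001→1 (0)
 56  1110010→1 (1)
 57  1100101→1 (0)
 58  1001010→1 (1)
 59  0010101→0 (1)
 60  0101011→0 (1)
 61  1010111→1 (0)
 62  0101110→0 (0)
 63  1011100→1 (1)
 64  0111001→0 (1)
 65  1110011→1 (0)
 66  1100110→1 (1)
 67  1001101→1 (0)
 68  0011010→0 (0)
 69  0110100→0 (0)
 70  1101000→1 (1)
 71  1010001→1 (0)
 72  0100010→0 (0)
 73  1000100→1 (1)
 74  0001001→0 (1)
 75  0010011→0 (1)
 76  0100111→0 (1)
 77  1001111→1 (0)
 78  0011110→0 (0)
 79  0111100→0 (0)
 80  1111000→1 (1)
 81  1110001→1 (0)
 82  1100010→1 (1)
 83  1000101→1 (0)
 84  0001010→0 (0)
 85  0010100→0 (0)
 86  0101000→0 (0)
 87  1010000→1 (1)
 88  0100001→0 (1)
 89  1000011→1 (0)
 90  0000110→0 (0)
 91  0001100→0 (0)
 92  0011000→0 (0)
 93  0110000→0 (0)
 94  1100000→1 (1)
 95  1000001→1 (0)
 96  0000010→0 (0)
 97  0000100→0 (0)
 98  0001000→0 (0)
 99  0010000→0 (0)
100  0100000→0 (0)
101  1000000→1 (1)
102  0000001→0 (1)
103  0000011→0 (1)
104  0000111→0 (1)
105  0001111→0 (1)
106  0011111→0 (1)
107  0111111→0 (1)
108  1111111→1 (0)
109  1111110→1 (1)
110  1111101→1 (0)
111  1111010→1 (1)
112  1110101→1 (0)
113  1101010→1 (1)
114  1010101→1 (0)
115  0101010→0 (0)
116  1010100→1 (1)
117  0101001→0 (1)
118  1010011→1 (0)
119  0100110→0 (0)
120  1001100→1 (1)
121  0011001→0 (1)
122  0110011→0 (1)
123  1100111→1 (0)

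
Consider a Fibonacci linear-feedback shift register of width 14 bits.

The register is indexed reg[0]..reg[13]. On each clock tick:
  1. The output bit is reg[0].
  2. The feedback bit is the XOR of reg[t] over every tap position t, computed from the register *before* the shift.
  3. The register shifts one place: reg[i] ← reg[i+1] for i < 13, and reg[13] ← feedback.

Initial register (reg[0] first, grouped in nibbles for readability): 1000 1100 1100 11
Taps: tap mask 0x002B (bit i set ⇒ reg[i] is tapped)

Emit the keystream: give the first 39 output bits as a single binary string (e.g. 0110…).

100011001100110110101010001110111010001

tick  register→output (feedback)
  0  10001100110011→1 (0)
  1  00011001100110→0 (1)
  2  00110011001101→0 (1)
  3  01100110011011→0 (0)
  4  11001100110110→1 (1)
  5  10011001101101→1 (0)
  6  00110011011010→0 (1)
  7  01100110110101→0 (0)
  8  11001101101010→1 (1)
  9  10011011010101→1 (0)
 10  00110110101010→0 (0)
 11  01101101010100→0 (0)
 12  11011010101000→1 (1)
 13  10110101010001→1 (1)
 14  01101010100011→0 (1)
 15  11010101000111→1 (0)
 16  10101010001110→1 (1)
 17  01010100011101→0 (1)
 18  10101000111011→1 (1)
 19  01010001110111→0 (0)
 20  10100011101110→1 (1)
 21  01000111011101→0 (0)
 22  10001110111010→1 (0)
 23  00011101110100→0 (0)
 24  00111011101000→0 (1)
 25  01110111010001→0 (1)
 26  11101110100011→1 (1)
 27  11011101000111→1 (0)
 28  10111010001110→1 (0)
 29  01110100011100→0 (1)
 30  11101000111001→1 (0)
 31  11010001110010→1 (1)
 32  10100011100101→1 (1)
 33  01000111001011→0 (0)
 34  10001110010110→1 (0)
 35  00011100101100→0 (0)
 36  00111001011000→0 (1)
 37  01110010110001→0 (0)
 38  11100101100010→1 (1)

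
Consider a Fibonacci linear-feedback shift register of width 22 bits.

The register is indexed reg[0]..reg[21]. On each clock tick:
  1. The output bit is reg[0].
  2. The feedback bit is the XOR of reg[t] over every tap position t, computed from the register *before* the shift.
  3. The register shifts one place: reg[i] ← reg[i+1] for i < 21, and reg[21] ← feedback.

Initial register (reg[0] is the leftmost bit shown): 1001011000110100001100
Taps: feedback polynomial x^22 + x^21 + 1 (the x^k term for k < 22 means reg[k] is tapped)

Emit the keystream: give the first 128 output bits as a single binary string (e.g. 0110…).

k : reg_k → out_k, fb_k
0: 1001011000110100001100 → 1, fb=1
1: 0010110001101000011001 → 0, fb=1
2: 0101100011010000110011 → 0, fb=1
3: 1011000110100001100111 → 1, fb=0
4: 0110001101000011001110 → 0, fb=0
5: 1100011010000110011100 → 1, fb=1
6: 1000110100001100111001 → 1, fb=0
7: 0001101000011001110010 → 0, fb=0
8: 0011010000110011100100 → 0, fb=0
9: 0110100001100111001000 → 0, fb=0
10: 1101000011001110010000 → 1, fb=1
11: 1010000110011100100001 → 1, fb=0
12: 0100001100111001000010 → 0, fb=0
13: 1000011001110010000100 → 1, fb=1
14: 0000110011100100001001 → 0, fb=1
15: 0001100111001000010011 → 0, fb=1
16: 0011001110010000100111 → 0, fb=1
17: 0110011100100001001111 → 0, fb=1
18: 1100111001000010011111 → 1, fb=0
19: 1001110010000100111110 → 1, fb=1
20: 0011100100001001111101 → 0, fb=1
21: 0111001000010011111011 → 0, fb=1
22: 1110010000100111110111 → 1, fb=0
23: 1100100001001111101110 → 1, fb=1
24: 1001000010011111011101 → 1, fb=0
25: 0010000100111110111010 → 0, fb=0
26: 0100001001111101110100 → 0, fb=0
27: 1000010011111011101000 → 1, fb=1
28: 0000100111110111010001 → 0, fb=1
29: 0001001111101110100011 → 0, fb=1
30: 0010011111011101000111 → 0, fb=1
31: 0100111110111010001111 → 0, fb=1
32: 1001111101110100011111 → 1, fb=0
33: 0011111011101000111110 → 0, fb=0
34: 0111110111010001111100 → 0, fb=0
35: 1111101110100011111000 → 1, fb=1
36: 1111011101000111110001 → 1, fb=0
37: 1110111010001111100010 → 1, fb=1
38: 1101110100011111000101 → 1, fb=0
39: 1011101000111110001010 → 1, fb=1
40: 0111010001111100010101 → 0, fb=1
41: 1110100011111000101011 → 1, fb=0
42: 1101000111110001010110 → 1, fb=1
43: 1010001111100010101101 → 1, fb=0
44: 0100011111000101011010 → 0, fb=0
45: 1000111110001010110100 → 1, fb=1
46: 0001111100010101101001 → 0, fb=1
47: 0011111000101011010011 → 0, fb=1
48: 0111110001010110100111 → 0, fb=1
49: 1111100010101101001111 → 1, fb=0
50: 1111000101011010011110 → 1, fb=1
51: 1110001010110100111101 → 1, fb=0
52: 1100010101101001111010 → 1, fb=1
53: 1000101011010011110101 → 1, fb=0
54: 0001010110100111101010 → 0, fb=0
55: 0010101101001111010100 → 0, fb=0
56: 0101011010011110101000 → 0, fb=0
57: 1010110100111101010000 → 1, fb=1
58: 0101101001111010100001 → 0, fb=1
59: 1011010011110101000011 → 1, fb=0
60: 0110100111101010000110 → 0, fb=0
61: 1101001111010100001100 → 1, fb=1
62: 1010011110101000011001 → 1, fb=0
63: 0100111101010000110010 → 0, fb=0
64: 1001111010100001100100 → 1, fb=1
65: 0011110101000011001001 → 0, fb=1
66: 0111101010000110010011 → 0, fb=1
67: 1111010100001100100111 → 1, fb=0
68: 1110101000011001001110 → 1, fb=1
69: 1101010000110010011101 → 1, fb=0
70: 1010100001100100111010 → 1, fb=1
71: 0101000011001001110101 → 0, fb=1
72: 1010000110010011101011 → 1, fb=0
73: 0100001100100111010110 → 0, fb=0
74: 1000011001001110101100 → 1, fb=1
75: 0000110010011101011001 → 0, fb=1
76: 0001100100111010110011 → 0, fb=1
77: 0011001001110101100111 → 0, fb=1
78: 0110010011101011001111 → 0, fb=1
79: 1100100111010110011111 → 1, fb=0
80: 1001001110101100111110 → 1, fb=1
81: 0010011101011001111101 → 0, fb=1
82: 0100111010110011111011 → 0, fb=1
83: 1001110101100111110111 → 1, fb=0
84: 0011101011001111101110 → 0, fb=0
85: 0111010110011111011100 → 0, fb=0
86: 1110101100111110111000 → 1, fb=1
87: 1101011001111101110001 → 1, fb=0
88: 1010110011111011100010 → 1, fb=1
89: 0101100111110111000101 → 0, fb=1
90: 1011001111101110001011 → 1, fb=0
91: 0110011111011100010110 → 0, fb=0
92: 1100111110111000101100 → 1, fb=1
93: 1001111101110001011001 → 1, fb=0
94: 0011111011100010110010 → 0, fb=0
95: 0111110111000101100100 → 0, fb=0
96: 1111101110001011001000 → 1, fb=1
97: 1111011100010110010001 → 1, fb=0
98: 1110111000101100100010 → 1, fb=1
99: 1101110001011001000101 → 1, fb=0
100: 1011100010110010001010 → 1, fb=1
101: 0111000101100100010101 → 0, fb=1
102: 1110001011001000101011 → 1, fb=0
103: 1100010110010001010110 → 1, fb=1
104: 1000101100100010101101 → 1, fb=0
105: 0001011001000101011010 → 0, fb=0
106: 0010110010001010110100 → 0, fb=0
107: 0101100100010101101000 → 0, fb=0
108: 1011001000101011010000 → 1, fb=1
109: 0110010001010110100001 → 0, fb=1
110: 1100100010101101000011 → 1, fb=0
111: 1001000101011010000110 → 1, fb=1
112: 0010001010110100001101 → 0, fb=1
113: 0100010101101000011011 → 0, fb=1
114: 1000101011010000110111 → 1, fb=0
115: 0001010110100001101110 → 0, fb=0
116: 0010101101000011011100 → 0, fb=0
117: 0101011010000110111000 → 0, fb=0
118: 1010110100001101110000 → 1, fb=1
119: 0101101000011011100001 → 0, fb=1
120: 1011010000110111000011 → 1, fb=0
121: 0110100001101110000110 → 0, fb=0
122: 1101000011011100001100 → 1, fb=1
123: 1010000110111000011001 → 1, fb=0
124: 0100001101110000110010 → 0, fb=0
125: 1000011011100001100100 → 1, fb=1
126: 0000110111000011001001 → 0, fb=1
127: 0001101110000110010011 → 0, fb=1

10010110001101000011001110010000100111110111010001111100010101101001111010100001100100111010110011111011100010110010001010110100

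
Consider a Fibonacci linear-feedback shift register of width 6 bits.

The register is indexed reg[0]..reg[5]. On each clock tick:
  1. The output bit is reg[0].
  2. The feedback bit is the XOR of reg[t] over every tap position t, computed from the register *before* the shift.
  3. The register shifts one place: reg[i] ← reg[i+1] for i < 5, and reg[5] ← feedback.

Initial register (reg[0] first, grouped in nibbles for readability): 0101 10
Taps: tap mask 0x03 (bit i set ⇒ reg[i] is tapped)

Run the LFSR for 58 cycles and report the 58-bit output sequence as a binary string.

step | reg (before) | out | fb
   0 | 010110 | 0 | 1
   1 | 101101 | 1 | 1
   2 | 011011 | 0 | 1
   3 | 110111 | 1 | 0
   4 | 101110 | 1 | 1
   5 | 011101 | 0 | 1
   6 | 111011 | 1 | 0
   7 | 110110 | 1 | 0
   8 | 101100 | 1 | 1
   9 | 011001 | 0 | 1
  10 | 110011 | 1 | 0
  11 | 100110 | 1 | 1
  12 | 001101 | 0 | 0
  13 | 011010 | 0 | 1
  14 | 110101 | 1 | 0
  15 | 101010 | 1 | 1
  16 | 010101 | 0 | 1
  17 | 101011 | 1 | 1
  18 | 010111 | 0 | 1
  19 | 101111 | 1 | 1
  20 | 011111 | 0 | 1
  21 | 111111 | 1 | 0
  22 | 111110 | 1 | 0
  23 | 111100 | 1 | 0
  24 | 111000 | 1 | 0
  25 | 110000 | 1 | 0
  26 | 100000 | 1 | 1
  27 | 000001 | 0 | 0
  28 | 000010 | 0 | 0
  29 | 000100 | 0 | 0
  30 | 001000 | 0 | 0
  31 | 010000 | 0 | 1
  32 | 100001 | 1 | 1
  33 | 000011 | 0 | 0
  34 | 000110 | 0 | 0
  35 | 001100 | 0 | 0
  36 | 011000 | 0 | 1
  37 | 110001 | 1 | 0
  38 | 100010 | 1 | 1
  39 | 000101 | 0 | 0
  40 | 001010 | 0 | 0
  41 | 010100 | 0 | 1
  42 | 101001 | 1 | 1
  43 | 010011 | 0 | 1
  44 | 100111 | 1 | 1
  45 | 001111 | 0 | 0
  46 | 011110 | 0 | 1
  47 | 111101 | 1 | 0
  48 | 111010 | 1 | 0
  49 | 110100 | 1 | 0
  50 | 101000 | 1 | 1
  51 | 010001 | 0 | 1
  52 | 100011 | 1 | 1
  53 | 000111 | 0 | 0
  54 | 001110 | 0 | 0
  55 | 011100 | 0 | 1
  56 | 111001 | 1 | 0
  57 | 110010 | 1 | 0

0101101110110011010101111110000010000110001010011110100011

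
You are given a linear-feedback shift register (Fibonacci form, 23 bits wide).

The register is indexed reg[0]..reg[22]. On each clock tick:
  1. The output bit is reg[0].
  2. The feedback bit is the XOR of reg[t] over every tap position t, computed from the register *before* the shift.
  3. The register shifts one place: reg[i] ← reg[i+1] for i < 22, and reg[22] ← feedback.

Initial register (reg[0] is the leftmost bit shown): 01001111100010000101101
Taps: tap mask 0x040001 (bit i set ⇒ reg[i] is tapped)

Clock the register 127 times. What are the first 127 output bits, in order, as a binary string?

step | reg (before) | out | fb
   0 | 01001111100010000101101 | 0 | 0
   1 | 10011111000100001011010 | 1 | 0
   2 | 00111110001000010110100 | 0 | 1
   3 | 01111100010000101101001 | 0 | 0
   4 | 11111000100001011010010 | 1 | 0
   5 | 11110001000010110100100 | 1 | 1
   6 | 11100010000101101001001 | 1 | 1
   7 | 11000100001011010010011 | 1 | 0
   8 | 10001000010110100100110 | 1 | 1
   9 | 00010000101101001001101 | 0 | 0
  10 | 00100001011010010011010 | 0 | 1
  11 | 01000010110100100110101 | 0 | 1
  12 | 10000101101001001101011 | 1 | 1
  13 | 00001011010010011010111 | 0 | 1
  14 | 00010110100100110101111 | 0 | 0
  15 | 00101101001001101011110 | 0 | 1
  16 | 01011010010011010111101 | 0 | 1
  17 | 10110100100110101111011 | 1 | 0
  18 | 01101001001101011110110 | 0 | 1
  19 | 11010010011010111101101 | 1 | 1
  20 | 10100100110101111011011 | 1 | 0
  21 | 01001001101011110110110 | 0 | 1
  22 | 10010011010111101101101 | 1 | 1
  23 | 00100110101111011011011 | 0 | 1
  24 | 01001101011110110110111 | 0 | 1
  25 | 10011010111101101101111 | 1 | 1
  26 | 00110101111011011011111 | 0 | 1
  27 | 01101011110110110111111 | 0 | 1
  28 | 11010111101101101111111 | 1 | 0
  29 | 10101111011011011111110 | 1 | 0
  30 | 01011110110110111111100 | 0 | 1
  31 | 10111101101101111111001 | 1 | 0
  32 | 01111011011011111110010 | 0 | 1
  33 | 11110110110111111100101 | 1 | 1
  34 | 11101101101111111001011 | 1 | 1
  35 | 11011011011111110010111 | 1 | 0
  36 | 10110110111111100101110 | 1 | 1
  37 | 01101101111111001011101 | 0 | 1
  38 | 11011011111110010111011 | 1 | 0
  39 | 10110111111100101110110 | 1 | 0
  40 | 01101111111001011101100 | 0 | 0
  41 | 11011111110010111011000 | 1 | 0
  42 | 10111111100101110110000 | 1 | 0
  43 | 01111111001011101100000 | 0 | 0
  44 | 11111110010111011000000 | 1 | 1
  45 | 11111100101110110000001 | 1 | 1
  46 | 11111001011101100000011 | 1 | 1
  47 | 11110010111011000000111 | 1 | 1
  48 | 11100101110110000001111 | 1 | 1
  49 | 11001011101100000011111 | 1 | 0
  50 | 10010111011000000111110 | 1 | 0
  51 | 00101110110000001111100 | 0 | 1
  52 | 01011101100000011111001 | 0 | 1
  53 | 10111011000000111110011 | 1 | 0
  54 | 01110110000001111100110 | 0 | 0
  55 | 11101100000011111001100 | 1 | 1
  56 | 11011000000111110011001 | 1 | 0
  57 | 10110000001111100110010 | 1 | 0
  58 | 01100000011111001100100 | 0 | 0
  59 | 11000000111110011001000 | 1 | 1
  60 | 10000001111100110010001 | 1 | 0
  61 | 00000011111001100100010 | 0 | 0
  62 | 00000111110011001000100 | 0 | 0
  63 | 00001111100110010001000 | 0 | 0
  64 | 00011111001100100010000 | 0 | 1
  65 | 00111110011001000100001 | 0 | 0
  66 | 01111100110010001000010 | 0 | 0
  67 | 11111001100100010000100 | 1 | 1
  68 | 11110011001000100001001 | 1 | 1
  69 | 11100110010001000010011 | 1 | 0
  70 | 11001100100010000100110 | 1 | 1
  71 | 10011001000100001001101 | 1 | 1
  72 | 00110010001000010011011 | 0 | 1
  73 | 01100100010000100110111 | 0 | 1
  74 | 11001000100001001101111 | 1 | 1
  75 | 10010001000010011011111 | 1 | 0
  76 | 00100010000100110111110 | 0 | 1
  77 | 01000100001001101111101 | 0 | 1
  78 | 10001000010011011111011 | 1 | 0
  79 | 00010000100110111110110 | 0 | 1
  80 | 00100001001101111101101 | 0 | 0
  81 | 01000010011011111011010 | 0 | 1
  82 | 10000100110111110110101 | 1 | 0
  83 | 00001001101111101101010 | 0 | 0
  84 | 00010011011111011010100 | 0 | 1
  85 | 00100110111110110101001 | 0 | 0
  86 | 01001101111101101010010 | 0 | 1
  87 | 10011011111011010100101 | 1 | 1
  88 | 00110111110110101001011 | 0 | 0
  89 | 01101111101101010010110 | 0 | 1
  90 | 11011111011010100101101 | 1 | 1
  91 | 10111110110101001011011 | 1 | 0
  92 | 01111101101010010110110 | 0 | 1
  93 | 11111011010100101101101 | 1 | 1
  94 | 11110110101001011011011 | 1 | 0
  95 | 11101101010010110110110 | 1 | 0
  96 | 11011010100101101101100 | 1 | 1
  97 | 10110101001011011011001 | 1 | 0
  98 | 01101010010110110110010 | 0 | 1
  99 | 11010100101101101100101 | 1 | 1
 100 | 10101001011011011001011 | 1 | 1
 101 | 01010010110110110010111 | 0 | 1
 102 | 10100101101101100101111 | 1 | 1
 103 | 01001011011011001011111 | 0 | 1
 104 | 10010110110110010111111 | 1 | 0
 105 | 00101101101100101111110 | 0 | 1
 106 | 01011011011001011111101 | 0 | 1
 107 | 10110110110010111111011 | 1 | 0
 108 | 01101101100101111110110 | 0 | 1
 109 | 11011011001011111101101 | 1 | 1
 110 | 10110110010111111011011 | 1 | 0
 111 | 01101100101111110110110 | 0 | 1
 112 | 11011001011111101101101 | 1 | 1
 113 | 10110010111111011011011 | 1 | 0
 114 | 01100101111110110110110 | 0 | 1
 115 | 11001011111101101101101 | 1 | 1
 116 | 10010111111011011011011 | 1 | 0
 117 | 00101111110110110110110 | 0 | 1
 118 | 01011111101101101101101 | 0 | 0
 119 | 10111111011011011011010 | 1 | 0
 120 | 01111110110110110110100 | 0 | 1
 121 | 11111101101101101101001 | 1 | 1
 122 | 11111011011011011010011 | 1 | 0
 123 | 11110110110110110100110 | 1 | 1
 124 | 11101101101101101001101 | 1 | 1
 125 | 11011011011011010011011 | 1 | 0
 126 | 10110110110110100110110 | 1 | 0

0100111110001000010110100100110101111011011011111110010111011000000111110011001000100001001101111101101010010110110110010111111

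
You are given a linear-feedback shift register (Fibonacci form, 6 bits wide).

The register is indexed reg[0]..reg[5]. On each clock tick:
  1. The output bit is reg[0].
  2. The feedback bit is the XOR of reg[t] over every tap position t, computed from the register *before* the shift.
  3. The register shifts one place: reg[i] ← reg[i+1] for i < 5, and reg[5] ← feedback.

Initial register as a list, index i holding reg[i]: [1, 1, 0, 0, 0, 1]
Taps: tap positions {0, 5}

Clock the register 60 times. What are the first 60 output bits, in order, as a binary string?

tick  register→output (feedback)
  0  110001→1 (0)
  1  100010→1 (1)
  2  000101→0 (1)
  3  001011→0 (1)
  4  010111→0 (1)
  5  101111→1 (0)
  6  011110→0 (0)
  7  111100→1 (1)
  8  111001→1 (0)
  9  110010→1 (1)
 10  100101→1 (0)
 11  001010→0 (0)
 12  010100→0 (0)
 13  101000→1 (1)
 14  010001→0 (1)
 15  100011→1 (0)
 16  000110→0 (0)
 17  001100→0 (0)
 18  011000→0 (0)
 19  110000→1 (1)
 20  100001→1 (0)
 21  000010→0 (0)
 22  000100→0 (0)
 23  001000→0 (0)
 24  010000→0 (0)
 25  100000→1 (1)
 26  000001→0 (1)
 27  000011→0 (1)
 28  000111→0 (1)
 29  001111→0 (1)
 30  011111→0 (1)
 31  111111→1 (0)
 32  111110→1 (1)
 33  111101→1 (0)
 34  111010→1 (1)
 35  110101→1 (0)
 36  101010→1 (1)
 37  010101→0 (1)
 38  101011→1 (0)
 39  010110→0 (0)
 40  101100→1 (1)
 41  011001→0 (1)
 42  110011→1 (0)
 43  100110→1 (1)
 44  001101→0 (1)
 45  011011→0 (1)
 46  110111→1 (0)
 47  101110→1 (1)
 48  011101→0 (1)
 49  111011→1 (0)
 50  110110→1 (1)
 51  101101→1 (0)
 52  011010→0 (0)
 53  110100→1 (1)
 54  101001→1 (0)
 55  010010→0 (0)
 56  100100→1 (1)
 57  001001→0 (1)
 58  010011→0 (1)
 59  100111→1 (0)

110001011110010100011000010000011111101010110011011101101001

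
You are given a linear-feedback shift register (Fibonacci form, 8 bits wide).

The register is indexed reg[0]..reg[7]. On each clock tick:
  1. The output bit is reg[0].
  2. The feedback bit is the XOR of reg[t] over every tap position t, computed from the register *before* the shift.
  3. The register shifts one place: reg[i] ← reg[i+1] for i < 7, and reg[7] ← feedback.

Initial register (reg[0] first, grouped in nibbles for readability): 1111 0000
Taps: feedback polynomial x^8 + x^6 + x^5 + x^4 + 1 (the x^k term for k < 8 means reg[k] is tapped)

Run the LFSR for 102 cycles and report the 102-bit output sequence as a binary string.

111100001101001101011011010100000100111011001001001100000011101001000111000100000001011000111101000011

step | reg (before) | out | fb
   0 | 11110000 | 1 | 1
   1 | 11100001 | 1 | 1
   2 | 11000011 | 1 | 0
   3 | 10000110 | 1 | 1
   4 | 00001101 | 0 | 0
   5 | 00011010 | 0 | 0
   6 | 00110100 | 0 | 1
   7 | 01101001 | 0 | 1
   8 | 11010011 | 1 | 0
   9 | 10100110 | 1 | 1
  10 | 01001101 | 0 | 0
  11 | 10011010 | 1 | 1
  12 | 00110101 | 0 | 1
  13 | 01101011 | 0 | 0
  14 | 11010110 | 1 | 1
  15 | 10101101 | 1 | 1
  16 | 01011011 | 0 | 0
  17 | 10110110 | 1 | 1
  18 | 01101101 | 0 | 0
  19 | 11011010 | 1 | 1
  20 | 10110101 | 1 | 0
  21 | 01101010 | 0 | 0
  22 | 11010100 | 1 | 0
  23 | 10101000 | 1 | 0
  24 | 01010000 | 0 | 0
  25 | 10100000 | 1 | 1
  26 | 01000001 | 0 | 0
  27 | 10000010 | 1 | 0
  28 | 00000100 | 0 | 1
  29 | 00001001 | 0 | 1
  30 | 00010011 | 0 | 1
  31 | 00100111 | 0 | 0
  32 | 01001110 | 0 | 1
  33 | 10011101 | 1 | 1
  34 | 00111011 | 0 | 0
  35 | 01110110 | 0 | 0
  36 | 11101100 | 1 | 1
  37 | 11011001 | 1 | 0
  38 | 10110010 | 1 | 0
  39 | 01100100 | 0 | 1
  40 | 11001001 | 1 | 0
  41 | 10010010 | 1 | 0
  42 | 00100100 | 0 | 1
  43 | 01001001 | 0 | 1
  44 | 10010011 | 1 | 0
  45 | 00100110 | 0 | 0
  46 | 01001100 | 0 | 0
  47 | 10011000 | 1 | 0
  48 | 00110000 | 0 | 0
  49 | 01100000 | 0 | 0
  50 | 11000000 | 1 | 1
  51 | 10000001 | 1 | 1
  52 | 00000011 | 0 | 1
  53 | 00000111 | 0 | 0
  54 | 00001110 | 0 | 1
  55 | 00011101 | 0 | 0
  56 | 00111010 | 0 | 0
  57 | 01110100 | 0 | 1
  58 | 11101001 | 1 | 0
  59 | 11010010 | 1 | 0
  60 | 10100100 | 1 | 0
  61 | 01001000 | 0 | 1
  62 | 10010001 | 1 | 1
  63 | 00100011 | 0 | 1
  64 | 01000111 | 0 | 0
  65 | 10001110 | 1 | 0
  66 | 00011100 | 0 | 0
  67 | 00111000 | 0 | 1
  68 | 01110001 | 0 | 0
  69 | 11100010 | 1 | 0
  70 | 11000100 | 1 | 0
  71 | 10001000 | 1 | 0
  72 | 00010000 | 0 | 0
  73 | 00100000 | 0 | 0
  74 | 01000000 | 0 | 0
  75 | 10000000 | 1 | 1
  76 | 00000001 | 0 | 0
  77 | 00000010 | 0 | 1
  78 | 00000101 | 0 | 1
  79 | 00001011 | 0 | 0
  80 | 00010110 | 0 | 0
  81 | 00101100 | 0 | 0
  82 | 01011000 | 0 | 1
  83 | 10110001 | 1 | 1
  84 | 01100011 | 0 | 1
  85 | 11000111 | 1 | 1
  86 | 10001111 | 1 | 0
  87 | 00011110 | 0 | 1
  88 | 00111101 | 0 | 0
  89 | 01111010 | 0 | 0
  90 | 11110100 | 1 | 0
  91 | 11101000 | 1 | 0
  92 | 11010000 | 1 | 1
  93 | 10100001 | 1 | 1
  94 | 01000011 | 0 | 1
  95 | 10000111 | 1 | 1
  96 | 00001111 | 0 | 1
  97 | 00011111 | 0 | 1
  98 | 00111111 | 0 | 1
  99 | 01111111 | 0 | 1
 100 | 11111111 | 1 | 0
 101 | 11111110 | 1 | 0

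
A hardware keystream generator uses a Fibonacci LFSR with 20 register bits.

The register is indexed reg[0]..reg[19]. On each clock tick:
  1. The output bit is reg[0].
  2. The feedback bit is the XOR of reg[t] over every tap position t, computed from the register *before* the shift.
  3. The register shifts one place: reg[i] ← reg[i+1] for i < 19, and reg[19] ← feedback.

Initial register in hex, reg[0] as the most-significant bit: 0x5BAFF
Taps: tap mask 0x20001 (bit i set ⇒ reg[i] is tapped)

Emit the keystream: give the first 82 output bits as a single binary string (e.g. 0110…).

0101101110101111111110101110011000111000101110010100101011010001101000001011101001

step | reg (before) | out | fb
   0 | 01011011101011111111 | 0 | 1
   1 | 10110111010111111111 | 1 | 0
   2 | 01101110101111111110 | 0 | 1
   3 | 11011101011111111101 | 1 | 0
   4 | 10111010111111111010 | 1 | 1
   5 | 01110101111111110101 | 0 | 1
   6 | 11101011111111101011 | 1 | 1
   7 | 11010111111111010111 | 1 | 0
   8 | 10101111111110101110 | 1 | 0
   9 | 01011111111101011100 | 0 | 1
  10 | 10111111111010111001 | 1 | 1
  11 | 01111111110101110011 | 0 | 0
  12 | 11111111101011100110 | 1 | 0
  13 | 11111111010111001100 | 1 | 0
  14 | 11111110101110011000 | 1 | 1
  15 | 11111101011100110001 | 1 | 1
  16 | 11111010111001100011 | 1 | 1
  17 | 11110101110011000111 | 1 | 0
  18 | 11101011100110001110 | 1 | 0
  19 | 11010111001100011100 | 1 | 0
  20 | 10101110011000111000 | 1 | 1
  21 | 01011100110001110001 | 0 | 0
  22 | 10111001100011100010 | 1 | 1
  23 | 01110011000111000101 | 0 | 1
  24 | 11100110001110001011 | 1 | 1
  25 | 11001100011100010111 | 1 | 0
  26 | 10011000111000101110 | 1 | 0
  27 | 00110001110001011100 | 0 | 1
  28 | 01100011100010111001 | 0 | 0
  29 | 11000111000101110010 | 1 | 1
  30 | 10001110001011100101 | 1 | 0
  31 | 00011100010111001010 | 0 | 0
  32 | 00111000101110010100 | 0 | 1
  33 | 01110001011100101001 | 0 | 0
  34 | 11100010111001010010 | 1 | 1
  35 | 11000101110010100101 | 1 | 0
  36 | 10001011100101001010 | 1 | 1
  37 | 00010111001010010101 | 0 | 1
  38 | 00101110010100101011 | 0 | 0
  39 | 01011100101001010110 | 0 | 1
  40 | 10111001010010101101 | 1 | 0
  41 | 01110010100101011010 | 0 | 0
  42 | 11100101001010110100 | 1 | 0
  43 | 11001010010101101000 | 1 | 1
  44 | 10010100101011010001 | 1 | 1
  45 | 00101001010110100011 | 0 | 0
  46 | 01010010101101000110 | 0 | 1
  47 | 10100101011010001101 | 1 | 0
  48 | 01001010110100011010 | 0 | 0
  49 | 10010101101000110100 | 1 | 0
  50 | 00101011010001101000 | 0 | 0
  51 | 01010110100011010000 | 0 | 0
  52 | 10101101000110100000 | 1 | 1
  53 | 01011010001101000001 | 0 | 0
  54 | 10110100011010000010 | 1 | 1
  55 | 01101000110100000101 | 0 | 1
  56 | 11010001101000001011 | 1 | 1
  57 | 10100011010000010111 | 1 | 0
  58 | 01000110100000101110 | 0 | 1
  59 | 10001101000001011101 | 1 | 0
  60 | 00011010000010111010 | 0 | 0
  61 | 00110100000101110100 | 0 | 1
  62 | 01101000001011101001 | 0 | 0
  63 | 11010000010111010010 | 1 | 1
  64 | 10100000101110100101 | 1 | 0
  65 | 01000001011101001010 | 0 | 0
  66 | 10000010111010010100 | 1 | 0
  67 | 00000101110100101000 | 0 | 0
  68 | 00001011101001010000 | 0 | 0
  69 | 00010111010010100000 | 0 | 0
  70 | 00101110100101000000 | 0 | 0
  71 | 01011101001010000000 | 0 | 0
  72 | 10111010010100000000 | 1 | 1
  73 | 01110100101000000001 | 0 | 0
  74 | 11101001010000000010 | 1 | 1
  75 | 11010010100000000101 | 1 | 0
  76 | 10100101000000001010 | 1 | 1
  77 | 01001010000000010101 | 0 | 1
  78 | 10010100000000101011 | 1 | 1
  79 | 00101000000001010111 | 0 | 1
  80 | 01010000000010101111 | 0 | 1
  81 | 10100000000101011111 | 1 | 0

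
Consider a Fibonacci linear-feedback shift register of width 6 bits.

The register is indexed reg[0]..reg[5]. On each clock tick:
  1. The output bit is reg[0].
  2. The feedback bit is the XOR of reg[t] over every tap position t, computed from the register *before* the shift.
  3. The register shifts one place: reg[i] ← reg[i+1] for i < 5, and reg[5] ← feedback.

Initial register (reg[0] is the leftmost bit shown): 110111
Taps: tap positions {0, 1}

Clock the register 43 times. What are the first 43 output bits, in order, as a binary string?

tick  register→output (feedback)
  0  110111→1 (0)
  1  101110→1 (1)
  2  011101→0 (1)
  3  111011→1 (0)
  4  110110→1 (0)
  5  101100→1 (1)
  6  011001→0 (1)
  7  110011→1 (0)
  8  100110→1 (1)
  9  001101→0 (0)
 10  011010→0 (1)
 11  110101→1 (0)
 12  101010→1 (1)
 13  010101→0 (1)
 14  101011→1 (1)
 15  010111→0 (1)
 16  101111→1 (1)
 17  011111→0 (1)
 18  111111→1 (0)
 19  111110→1 (0)
 20  111100→1 (0)
 21  111000→1 (0)
 22  110000→1 (0)
 23  100000→1 (1)
 24  000001→0 (0)
 25  000010→0 (0)
 26  000100→0 (0)
 27  001000→0 (0)
 28  010000→0 (1)
 29  100001→1 (1)
 30  000011→0 (0)
 31  000110→0 (0)
 32  001100→0 (0)
 33  011000→0 (1)
 34  110001→1 (0)
 35  100010→1 (1)
 36  000101→0 (0)
 37  001010→0 (0)
 38  010100→0 (1)
 39  101001→1 (1)
 40  010011→0 (1)
 41  100111→1 (1)
 42  001111→0 (0)

1101110110011010101111110000010000110001010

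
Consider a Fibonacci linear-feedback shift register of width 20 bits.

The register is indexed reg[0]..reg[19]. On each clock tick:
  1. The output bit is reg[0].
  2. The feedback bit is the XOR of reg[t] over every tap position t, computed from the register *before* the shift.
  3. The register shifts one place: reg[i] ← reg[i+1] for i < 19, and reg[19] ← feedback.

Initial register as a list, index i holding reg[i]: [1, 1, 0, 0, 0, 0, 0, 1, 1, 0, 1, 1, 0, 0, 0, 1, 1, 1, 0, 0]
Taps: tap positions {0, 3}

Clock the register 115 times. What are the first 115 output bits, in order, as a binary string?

k : reg_k → out_k, fb_k
0: 11000001101100011100 → 1, fb=1
1: 10000011011000111001 → 1, fb=1
2: 00000110110001110011 → 0, fb=0
3: 00001101100011100110 → 0, fb=0
4: 00011011000111001100 → 0, fb=1
5: 00110110001110011001 → 0, fb=1
6: 01101100011100110011 → 0, fb=0
7: 11011000111001100110 → 1, fb=0
8: 10110001110011001100 → 1, fb=0
9: 01100011100110011000 → 0, fb=0
10: 11000111001100110000 → 1, fb=1
11: 10001110011001100001 → 1, fb=1
12: 00011100110011000011 → 0, fb=1
13: 00111001100110000111 → 0, fb=1
14: 01110011001100001111 → 0, fb=1
15: 11100110011000011111 → 1, fb=1
16: 11001100110000111111 → 1, fb=1
17: 10011001100001111111 → 1, fb=0
18: 00110011000011111110 → 0, fb=1
19: 01100110000111111101 → 0, fb=0
20: 11001100001111111010 → 1, fb=1
21: 10011000011111110101 → 1, fb=0
22: 00110000111111101010 → 0, fb=1
23: 01100001111111010101 → 0, fb=0
24: 11000011111110101010 → 1, fb=1
25: 10000111111101010101 → 1, fb=1
26: 00001111111010101011 → 0, fb=0
27: 00011111110101010110 → 0, fb=1
28: 00111111101010101101 → 0, fb=1
29: 01111111010101011011 → 0, fb=1
30: 11111110101010110111 → 1, fb=0
31: 11111101010101101110 → 1, fb=0
32: 11111010101011011100 → 1, fb=0
33: 11110101010110111000 → 1, fb=0
34: 11101010101101110000 → 1, fb=1
35: 11010101011011100001 → 1, fb=0
36: 10101010110111000010 → 1, fb=1
37: 01010101101110000101 → 0, fb=1
38: 10101011011100001011 → 1, fb=1
39: 01010110111000010111 → 0, fb=1
40: 10101101110000101111 → 1, fb=1
41: 01011011100001011111 → 0, fb=1
42: 10110111000010111111 → 1, fb=0
43: 01101110000101111110 → 0, fb=0
44: 11011100001011111100 → 1, fb=0
45: 10111000010111111000 → 1, fb=0
46: 01110000101111110000 → 0, fb=1
47: 11100001011111100001 → 1, fb=1
48: 11000010111111000011 → 1, fb=1
49: 10000101111110000111 → 1, fb=1
50: 00001011111100001111 → 0, fb=0
51: 00010111111000011110 → 0, fb=1
52: 00101111110000111101 → 0, fb=0
53: 01011111100001111010 → 0, fb=1
54: 10111111000011110101 → 1, fb=0
55: 01111110000111101010 → 0, fb=1
56: 11111100001111010101 → 1, fb=0
57: 11111000011110101010 → 1, fb=0
58: 11110000111101010100 → 1, fb=0
59: 11100001111010101000 → 1, fb=1
60: 11000011110101010001 → 1, fb=1
61: 10000111101010100011 → 1, fb=1
62: 00001111010101000111 → 0, fb=0
63: 00011110101010001110 → 0, fb=1
64: 00111101010100011101 → 0, fb=1
65: 01111010101000111011 → 0, fb=1
66: 11110101010001110111 → 1, fb=0
67: 11101010100011101110 → 1, fb=1
68: 11010101000111011101 → 1, fb=0
69: 10101010001110111010 → 1, fb=1
70: 01010100011101110101 → 0, fb=1
71: 10101000111011101011 → 1, fb=1
72: 01010001110111010111 → 0, fb=1
73: 10100011101110101111 → 1, fb=1
74: 01000111011101011111 → 0, fb=0
75: 10001110111010111110 → 1, fb=1
76: 00011101110101111101 → 0, fb=1
77: 00111011101011111011 → 0, fb=1
78: 01110111010111110111 → 0, fb=1
79: 11101110101111101111 → 1, fb=1
80: 11011101011111011111 → 1, fb=0
81: 10111010111110111110 → 1, fb=0
82: 01110101111101111100 → 0, fb=1
83: 11101011111011111001 → 1, fb=1
84: 11010111110111110011 → 1, fb=0
85: 10101111101111100110 → 1, fb=1
86: 01011111011111001101 → 0, fb=1
87: 10111110111110011011 → 1, fb=0
88: 01111101111100110110 → 0, fb=1
89: 11111011111001101101 → 1, fb=0
90: 11110111110011011010 → 1, fb=0
91: 11101111100110110100 → 1, fb=1
92: 11011111001101101001 → 1, fb=0
93: 10111110011011010010 → 1, fb=0
94: 01111100110110100100 → 0, fb=1
95: 11111001101101001001 → 1, fb=0
96: 11110011011010010010 → 1, fb=0
97: 11100110110100100100 → 1, fb=1
98: 11001101101001001001 → 1, fb=1
99: 10011011010010010011 → 1, fb=0
100: 00110110100100100110 → 0, fb=1
101: 01101101001001001101 → 0, fb=0
102: 11011010010010011010 → 1, fb=0
103: 10110100100100110100 → 1, fb=0
104: 01101001001001101000 → 0, fb=0
105: 11010010010011010000 → 1, fb=0
106: 10100100100110100000 → 1, fb=1
107: 01001001001101000001 → 0, fb=0
108: 10010010011010000010 → 1, fb=0
109: 00100100110100000100 → 0, fb=0
110: 01001001101000001000 → 0, fb=0
111: 10010011010000010000 → 1, fb=0
112: 00100110100000100000 → 0, fb=0
113: 01001101000001000000 → 0, fb=0
114: 10011010000010000000 → 1, fb=0

1100000110110001110011001100001111111010101011011100001011111100001111010101000111011101011111011111001101101001001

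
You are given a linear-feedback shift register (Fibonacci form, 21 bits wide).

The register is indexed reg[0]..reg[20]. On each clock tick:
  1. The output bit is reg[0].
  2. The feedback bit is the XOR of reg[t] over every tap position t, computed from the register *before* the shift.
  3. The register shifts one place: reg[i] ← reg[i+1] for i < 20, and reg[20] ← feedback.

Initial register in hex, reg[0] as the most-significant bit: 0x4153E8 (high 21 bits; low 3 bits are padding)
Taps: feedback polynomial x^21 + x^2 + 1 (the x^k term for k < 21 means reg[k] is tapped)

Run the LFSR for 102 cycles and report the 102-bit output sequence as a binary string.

step | reg (before) | out | fb
   0 | 010000010101001111101 | 0 | 0
   1 | 100000101010011111010 | 1 | 1
   2 | 000001010100111110101 | 0 | 0
   3 | 000010101001111101010 | 0 | 0
   4 | 000101010011111010100 | 0 | 0
   5 | 001010100111110101000 | 0 | 1
   6 | 010101001111101010001 | 0 | 0
   7 | 101010011111010100010 | 1 | 0
   8 | 010100111110101000100 | 0 | 0
   9 | 101001111101010001000 | 1 | 0
  10 | 010011111010100010000 | 0 | 0
  11 | 100111110101000100000 | 1 | 1
  12 | 001111101010001000001 | 0 | 1
  13 | 011111010100010000011 | 0 | 1
  14 | 111110101000100000111 | 1 | 0
  15 | 111101010001000001110 | 1 | 0
  16 | 111010100010000011100 | 1 | 0
  17 | 110101000100000111000 | 1 | 1
  18 | 101010001000001110001 | 1 | 0
  19 | 010100010000011100010 | 0 | 0
  20 | 101000100000111000100 | 1 | 0
  21 | 010001000001110001000 | 0 | 0
  22 | 100010000011100010000 | 1 | 1
  23 | 000100000111000100001 | 0 | 0
  24 | 001000001110001000010 | 0 | 1
  25 | 010000011100010000101 | 0 | 0
  26 | 100000111000100001010 | 1 | 1
  27 | 000001110001000010101 | 0 | 0
  28 | 000011100010000101010 | 0 | 0
  29 | 000111000100001010100 | 0 | 0
  30 | 001110001000010101000 | 0 | 1
  31 | 011100010000101010001 | 0 | 1
  32 | 111000100001010100011 | 1 | 0
  33 | 110001000010101000110 | 1 | 1
  34 | 100010000101010001101 | 1 | 1
  35 | 000100001010100011011 | 0 | 0
  36 | 001000010101000110110 | 0 | 1
  37 | 010000101010001101101 | 0 | 0
  38 | 100001010100011011010 | 1 | 1
  39 | 000010101000110110101 | 0 | 0
  40 | 000101010001101101010 | 0 | 0
  41 | 001010100011011010100 | 0 | 1
  42 | 010101000110110101001 | 0 | 0
  43 | 101010001101101010010 | 1 | 0
  44 | 010100011011010100100 | 0 | 0
  45 | 101000110110101001000 | 1 | 0
  46 | 010001101101010010000 | 0 | 0
  47 | 100011011010100100000 | 1 | 1
  48 | 000110110101001000001 | 0 | 0
  49 | 001101101010010000010 | 0 | 1
  50 | 011011010100100000101 | 0 | 1
  51 | 110110101001000001011 | 1 | 1
  52 | 101101010010000010111 | 1 | 0
  53 | 011010100100000101110 | 0 | 1
  54 | 110101001000001011101 | 1 | 1
  55 | 101010010000010111011 | 1 | 0
  56 | 010100100000101110110 | 0 | 0
  57 | 101001000001011101100 | 1 | 0
  58 | 010010000010111011000 | 0 | 0
  59 | 100100000101110110000 | 1 | 1
  60 | 001000001011101100001 | 0 | 1
  61 | 010000010111011000011 | 0 | 0
  62 | 100000101110110000110 | 1 | 1
  63 | 000001011101100001101 | 0 | 0
  64 | 000010111011000011010 | 0 | 0
  65 | 000101110110000110100 | 0 | 0
  66 | 001011101100001101000 | 0 | 1
  67 | 010111011000011010001 | 0 | 0
  68 | 101110110000110100010 | 1 | 0
  69 | 011101100001101000100 | 0 | 1
  70 | 111011000011010001001 | 1 | 0
  71 | 110110000110100010010 | 1 | 1
  72 | 101100001101000100101 | 1 | 0
  73 | 011000011010001001010 | 0 | 1
  74 | 110000110100010010101 | 1 | 1
  75 | 100001101000100101011 | 1 | 1
  76 | 000011010001001010111 | 0 | 0
  77 | 000110100010010101110 | 0 | 0
  78 | 001101000100101011100 | 0 | 1
  79 | 011010001001010111001 | 0 | 1
  80 | 110100010010101110011 | 1 | 1
  81 | 101000100101011100111 | 1 | 0
  82 | 010001001010111001110 | 0 | 0
  83 | 100010010101110011100 | 1 | 1
  84 | 000100101011100111001 | 0 | 0
  85 | 001001010111001110010 | 0 | 1
  86 | 010010101110011100101 | 0 | 0
  87 | 100101011100111001010 | 1 | 1
  88 | 001010111001110010101 | 0 | 1
  89 | 010101110011100101011 | 0 | 0
  90 | 101011100111001010110 | 1 | 0
  91 | 010111001110010101100 | 0 | 0
  92 | 101110011100101011000 | 1 | 0
  93 | 011100111001010110000 | 0 | 1
  94 | 111001110010101100001 | 1 | 0
  95 | 110011100101011000010 | 1 | 1
  96 | 100111001010110000101 | 1 | 1
  97 | 001110010101100001011 | 0 | 1
  98 | 011100101011000010111 | 0 | 1
  99 | 111001010110000101111 | 1 | 0
 100 | 110010101100001011110 | 1 | 1
 101 | 100101011000010111101 | 1 | 1

010000010101001111101010001000001110001000010101000110110101001000001011101100001101000100101011100111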